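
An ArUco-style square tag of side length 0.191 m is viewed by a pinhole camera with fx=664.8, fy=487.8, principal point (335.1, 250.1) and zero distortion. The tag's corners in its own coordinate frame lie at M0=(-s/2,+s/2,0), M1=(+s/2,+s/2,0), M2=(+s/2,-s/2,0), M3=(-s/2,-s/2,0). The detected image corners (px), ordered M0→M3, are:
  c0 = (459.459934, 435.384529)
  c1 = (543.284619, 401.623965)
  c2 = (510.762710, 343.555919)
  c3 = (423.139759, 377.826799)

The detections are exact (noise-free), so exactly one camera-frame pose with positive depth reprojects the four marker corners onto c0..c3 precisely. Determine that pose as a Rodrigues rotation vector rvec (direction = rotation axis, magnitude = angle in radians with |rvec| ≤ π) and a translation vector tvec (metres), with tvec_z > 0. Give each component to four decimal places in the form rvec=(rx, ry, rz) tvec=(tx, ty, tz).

Intrinsics K: fx=664.8, fy=487.8, cx=335.1, cy=250.1
Marker side s = 0.191 m; corners in marker frame (Z=0):
  M0 = (-0.0955, +0.0955, 0)
  M1 = (+0.0955, +0.0955, 0)
  M2 = (+0.0955, -0.0955, 0)
  M3 = (-0.0955, -0.0955, 0)
Detected image corners:
  c0 = (459.459934, 435.384529) px
  c1 = (543.284619, 401.623965) px
  c2 = (510.762710, 343.555919) px
  c3 = (423.139759, 377.826799) px
Planar DLT: solve 8×8 A·h = b for H (H[2,2]=1):
  H  [+483.97900 +278.26488 +484.79376]
  H  [-149.61678 +381.64977 +390.03864]
  H  [+0.07302 +0.20266 +1.00000]
B = K⁻¹H; ‖b₁‖=0.775585, ‖b₂‖=0.775585; λ = 2/(‖b₁‖+‖b₂‖) = 1.289349, sign → tz>0 ⇒ λ=+1.289349
r₁ = λ·B[:,0] = (+0.89120,-0.44374,+0.09415); r₂ = λ·B[:,1] = (+0.40797,+0.87480,+0.26130)
r₃ = r₁×r₂ = (-0.19831,-0.19445,+0.96066); SVD([r₁ r₂ r₃]) → R = UVᵀ:
  R  [+0.89120 +0.40797 -0.19831]
  R  [-0.44374 +0.87480 -0.19445]
  R  [+0.09415 +0.26130 +0.96066]
t = (+0.29032, +0.36988, +1.28935) m
tr R = 2.726655; θ = arccos((tr R − 1)/2) = 0.528969 rad = 30.308°
axis k = ((R−Rᵀ)₃₂, (R−Rᵀ)₁₃, (R−Rᵀ)₂₁) / (2 sinθ) = (+0.451558, -0.289777, -0.843875)
rvec = θ·k = (+0.238860, -0.153283, -0.446384)

rvec=(0.2389, -0.1533, -0.4464) tvec=(0.2903, 0.3699, 1.2893)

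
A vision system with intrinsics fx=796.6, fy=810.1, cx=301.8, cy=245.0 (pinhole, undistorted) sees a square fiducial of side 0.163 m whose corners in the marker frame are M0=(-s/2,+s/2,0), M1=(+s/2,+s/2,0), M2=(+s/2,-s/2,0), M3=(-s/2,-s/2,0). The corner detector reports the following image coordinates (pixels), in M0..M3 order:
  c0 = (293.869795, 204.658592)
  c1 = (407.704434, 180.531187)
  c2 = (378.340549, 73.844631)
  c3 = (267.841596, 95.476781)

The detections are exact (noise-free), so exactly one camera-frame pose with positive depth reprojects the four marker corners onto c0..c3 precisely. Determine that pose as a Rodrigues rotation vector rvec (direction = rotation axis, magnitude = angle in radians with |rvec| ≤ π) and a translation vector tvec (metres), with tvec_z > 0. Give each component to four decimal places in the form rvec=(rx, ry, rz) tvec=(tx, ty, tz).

Intrinsics K: fx=796.6, fy=810.1, cx=301.8, cy=245.0
Marker side s = 0.163 m; corners in marker frame (Z=0):
  M0 = (-0.0815, +0.0815, 0)
  M1 = (+0.0815, +0.0815, 0)
  M2 = (+0.0815, -0.0815, 0)
  M3 = (-0.0815, -0.0815, 0)
Detected image corners:
  c0 = (293.869795, 204.658592) px
  c1 = (407.704434, 180.531187) px
  c2 = (378.340549, 73.844631) px
  c3 = (267.841596, 95.476781) px
Planar DLT: solve 8×8 A·h = b for H (H[2,2]=1):
  H  [+720.99587 +100.36777 +337.15392]
  H  [-126.64887 +633.46437 +137.62749]
  H  [+0.09802 -0.20665 +1.00000]
B = K⁻¹H; ‖b₁‖=0.893052, ‖b₂‖=0.893052; λ = 2/(‖b₁‖+‖b₂‖) = 1.119755, sign → tz>0 ⇒ λ=+1.119755
r₁ = λ·B[:,0] = (+0.97190,-0.20826,+0.10976); r₂ = λ·B[:,1] = (+0.22875,+0.94558,-0.23140)
r₃ = r₁×r₂ = (-0.05560,+0.25000,+0.96665); SVD([r₁ r₂ r₃]) → R = UVᵀ:
  R  [+0.97190 +0.22875 -0.05560]
  R  [-0.20826 +0.94558 +0.25000]
  R  [+0.10976 -0.23140 +0.96665]
t = (+0.04970, -0.14841, +1.11976) m
tr R = 2.884127; θ = arccos((tr R − 1)/2) = 0.342067 rad = 19.599°
axis k = ((R−Rᵀ)₃₂, (R−Rᵀ)₁₃, (R−Rᵀ)₂₁) / (2 sinθ) = (-0.717576, -0.246493, -0.651403)
rvec = θ·k = (-0.245459, -0.084317, -0.222823)

rvec=(-0.2455, -0.0843, -0.2228) tvec=(0.0497, -0.1484, 1.1198)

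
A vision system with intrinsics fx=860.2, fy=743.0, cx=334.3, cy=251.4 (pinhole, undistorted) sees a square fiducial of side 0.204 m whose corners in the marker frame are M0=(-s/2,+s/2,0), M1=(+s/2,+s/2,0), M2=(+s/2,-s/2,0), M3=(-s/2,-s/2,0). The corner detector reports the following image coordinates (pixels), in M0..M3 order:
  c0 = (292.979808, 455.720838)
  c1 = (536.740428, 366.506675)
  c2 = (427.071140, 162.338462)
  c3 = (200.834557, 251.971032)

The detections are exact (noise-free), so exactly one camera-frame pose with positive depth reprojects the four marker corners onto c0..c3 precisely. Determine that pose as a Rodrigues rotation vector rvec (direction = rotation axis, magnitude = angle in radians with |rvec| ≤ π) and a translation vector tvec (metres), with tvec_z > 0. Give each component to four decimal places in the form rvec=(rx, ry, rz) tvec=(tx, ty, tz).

rvec=(-0.1855, 0.1402, -0.4116) tvec=(0.0212, 0.0506, 0.6808)

Intrinsics K: fx=860.2, fy=743.0, cx=334.3, cy=251.4
Marker side s = 0.204 m; corners in marker frame (Z=0):
  M0 = (-0.1020, +0.1020, 0)
  M1 = (+0.1020, +0.1020, 0)
  M2 = (+0.1020, -0.1020, 0)
  M3 = (-0.1020, -0.1020, 0)
Detected image corners:
  c0 = (292.979808, 455.720838) px
  c1 = (536.740428, 366.506675) px
  c2 = (427.071140, 162.338462) px
  c3 = (200.834557, 251.971032) px
Planar DLT: solve 8×8 A·h = b for H (H[2,2]=1):
  H  [+1098.38860 +383.23802 +361.12414]
  H  [-482.69252 +905.80903 +306.62584]
  H  [-0.14334 -0.30399 +1.00000]
B = K⁻¹H; ‖b₁‖=1.468934, ‖b₂‖=1.468934; λ = 2/(‖b₁‖+‖b₂‖) = 0.680766, sign → tz>0 ⇒ λ=+0.680766
r₁ = λ·B[:,0] = (+0.90719,-0.40924,-0.09758); r₂ = λ·B[:,1] = (+0.38372,+0.89996,-0.20695)
r₃ = r₁×r₂ = (+0.17251,+0.15030,+0.97347); SVD([r₁ r₂ r₃]) → R = UVᵀ:
  R  [+0.90719 +0.38372 +0.17251]
  R  [-0.40924 +0.89996 +0.15030]
  R  [-0.09758 -0.20695 +0.97347]
t = (+0.02123, +0.05060, +0.68077) m
tr R = 2.780626; θ = arccos((tr R − 1)/2) = 0.472765 rad = 27.087°
axis k = ((R−Rᵀ)₃₂, (R−Rᵀ)₁₃, (R−Rᵀ)₂₁) / (2 sinθ) = (-0.392278, +0.296575, -0.870724)
rvec = θ·k = (-0.185455, +0.140210, -0.411648)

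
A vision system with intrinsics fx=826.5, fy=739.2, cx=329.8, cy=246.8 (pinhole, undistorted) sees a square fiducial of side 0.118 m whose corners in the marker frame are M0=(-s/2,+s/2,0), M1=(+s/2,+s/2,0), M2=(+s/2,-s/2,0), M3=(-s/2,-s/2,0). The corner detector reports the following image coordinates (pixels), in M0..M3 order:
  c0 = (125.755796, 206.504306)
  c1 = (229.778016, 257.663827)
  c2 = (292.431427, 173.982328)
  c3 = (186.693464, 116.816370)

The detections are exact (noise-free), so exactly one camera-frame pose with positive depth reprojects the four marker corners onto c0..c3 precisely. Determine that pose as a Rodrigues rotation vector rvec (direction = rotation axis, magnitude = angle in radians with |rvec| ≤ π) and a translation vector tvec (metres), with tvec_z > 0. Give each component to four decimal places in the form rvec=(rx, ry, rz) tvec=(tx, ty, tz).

Intrinsics K: fx=826.5, fy=739.2, cx=329.8, cy=246.8
Marker side s = 0.118 m; corners in marker frame (Z=0):
  M0 = (-0.0590, +0.0590, 0)
  M1 = (+0.0590, +0.0590, 0)
  M2 = (+0.0590, -0.0590, 0)
  M3 = (-0.0590, -0.0590, 0)
Detected image corners:
  c0 = (125.755796, 206.504306) px
  c1 = (229.778016, 257.663827) px
  c2 = (292.431427, 173.982328) px
  c3 = (186.693464, 116.816370) px
Planar DLT: solve 8×8 A·h = b for H (H[2,2]=1):
  H  [+965.00974 -449.93545 +209.15099]
  H  [+527.53219 +800.92229 +190.23212]
  H  [+0.36589 +0.35422 +1.00000]
B = K⁻¹H; ‖b₁‖=1.235870, ‖b₂‖=1.235870; λ = 2/(‖b₁‖+‖b₂‖) = 0.809147, sign → tz>0 ⇒ λ=+0.809147
r₁ = λ·B[:,0] = (+0.82661,+0.47860,+0.29605); r₂ = λ·B[:,1] = (-0.55486,+0.78102,+0.28661)
r₃ = r₁×r₂ = (-0.09405,-0.40119,+0.91116); SVD([r₁ r₂ r₃]) → R = UVᵀ:
  R  [+0.82661 -0.55486 -0.09405]
  R  [+0.47860 +0.78102 -0.40119]
  R  [+0.29605 +0.28661 +0.91116]
t = (-0.11812, -0.06192, +0.80915) m
tr R = 2.518785; θ = arccos((tr R − 1)/2) = 0.708417 rad = 40.589°
axis k = ((R−Rᵀ)₃₂, (R−Rᵀ)₁₃, (R−Rᵀ)₂₁) / (2 sinθ) = (+0.528562, -0.299788, +0.794197)
rvec = θ·k = (+0.374443, -0.212375, +0.562623)

rvec=(0.3744, -0.2124, 0.5626) tvec=(-0.1181, -0.0619, 0.8091)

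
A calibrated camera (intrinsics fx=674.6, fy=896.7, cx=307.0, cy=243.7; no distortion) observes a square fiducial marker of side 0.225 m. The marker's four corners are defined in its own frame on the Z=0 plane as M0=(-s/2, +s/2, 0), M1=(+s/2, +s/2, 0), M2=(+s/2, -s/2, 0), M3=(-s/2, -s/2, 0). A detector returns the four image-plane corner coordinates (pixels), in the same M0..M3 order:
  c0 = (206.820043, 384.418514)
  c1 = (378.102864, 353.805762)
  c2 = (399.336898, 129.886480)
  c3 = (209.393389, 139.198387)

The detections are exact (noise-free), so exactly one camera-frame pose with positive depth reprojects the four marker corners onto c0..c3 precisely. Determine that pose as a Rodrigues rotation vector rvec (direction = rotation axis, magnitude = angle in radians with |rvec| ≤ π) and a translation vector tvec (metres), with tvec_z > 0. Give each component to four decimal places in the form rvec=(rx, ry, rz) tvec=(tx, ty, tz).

rvec=(0.4053, -0.3709, -0.0042) tvec=(-0.0051, 0.0124, 0.7900)

Intrinsics K: fx=674.6, fy=896.7, cx=307.0, cy=243.7
Marker side s = 0.225 m; corners in marker frame (Z=0):
  M0 = (-0.1125, +0.1125, 0)
  M1 = (+0.1125, +0.1125, 0)
  M2 = (+0.1125, -0.1125, 0)
  M3 = (-0.1125, -0.1125, 0)
Detected image corners:
  c0 = (206.820043, 384.418514) px
  c1 = (378.102864, 353.805762) px
  c2 = (399.336898, 129.886480) px
  c3 = (209.393389, 139.198387) px
Planar DLT: solve 8×8 A·h = b for H (H[2,2]=1):
  H  [+933.28983 +90.80272 +302.60885]
  H  [+20.78218 +1163.18739 +257.77339]
  H  [+0.44517 +0.48853 +1.00000]
B = K⁻¹H; ‖b₁‖=1.265790, ‖b₂‖=1.265790; λ = 2/(‖b₁‖+‖b₂‖) = 0.790020, sign → tz>0 ⇒ λ=+0.790020
r₁ = λ·B[:,0] = (+0.93292,-0.07727,+0.35169); r₂ = λ·B[:,1] = (-0.06930,+0.91991,+0.38595)
r₃ = r₁×r₂ = (-0.35335,-0.38444,+0.85285); SVD([r₁ r₂ r₃]) → R = UVᵀ:
  R  [+0.93292 -0.06930 -0.35335]
  R  [-0.07727 +0.91991 -0.38444]
  R  [+0.35169 +0.38595 +0.85285]
t = (-0.00514, +0.01240, +0.79002) m
tr R = 2.705685; θ = arccos((tr R − 1)/2) = 0.549391 rad = 31.478°
axis k = ((R−Rᵀ)₃₂, (R−Rᵀ)₁₃, (R−Rᵀ)₂₁) / (2 sinθ) = (+0.737680, -0.675107, -0.007631)
rvec = θ·k = (+0.405275, -0.370898, -0.004192)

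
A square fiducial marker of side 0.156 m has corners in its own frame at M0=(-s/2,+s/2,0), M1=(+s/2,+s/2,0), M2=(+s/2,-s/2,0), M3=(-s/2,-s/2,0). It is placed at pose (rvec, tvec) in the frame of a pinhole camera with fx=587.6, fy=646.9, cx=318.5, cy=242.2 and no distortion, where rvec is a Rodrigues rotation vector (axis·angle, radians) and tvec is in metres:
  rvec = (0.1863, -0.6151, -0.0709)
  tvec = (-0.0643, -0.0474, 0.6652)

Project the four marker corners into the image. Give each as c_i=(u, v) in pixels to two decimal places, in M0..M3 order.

Intrinsics K: fx=587.6, fy=646.9, cx=318.5, cy=242.2
Marker side s = 0.156 m; corners in marker frame (Z=0):
  M0 = (-0.0780, +0.0780, 0)
  M1 = (+0.0780, +0.0780, 0)
  M2 = (+0.0780, -0.0780, 0)
  M3 = (-0.0780, -0.0780, 0)
rvec = (0.1863, -0.6151, -0.0709), |rvec| = θ = 0.64659 rad = 37.047°
Rodrigues: sinθ=0.60247, 1−cosθ=0.20186; R = I + sinθ·[k]× + (1−cosθ)·[k]×²:
    [+0.81490 +0.01073 -0.57950]
    [-0.12139 +0.98082 -0.15253]
    [+0.56675 +0.19464 +0.80057]
t = (-0.0643, -0.0474, 0.6652) m
M0: Pc = R·M0+t = (-0.12702, +0.03857, +0.63618); u = 587.6·(-0.12702)/0.63618 + 318.5 = 201.1742, v = 646.9·(+0.03857)/0.63618 + 242.2 = 281.4222
M1: Pc = R·M1+t = (+0.00010, +0.01964, +0.72459); u = 587.6·(+0.00010)/0.72459 + 318.5 = 318.5806, v = 646.9·(+0.01964)/0.72459 + 242.2 = 259.7300
M2: Pc = R·M2+t = (-0.00158, -0.13337, +0.69422); u = 587.6·(-0.00158)/0.69422 + 318.5 = 317.1668, v = 646.9·(-0.13337)/0.69422 + 242.2 = 117.9198
M3: Pc = R·M3+t = (-0.12870, -0.11444, +0.60581); u = 587.6·(-0.12870)/0.60581 + 318.5 = 193.6695, v = 646.9·(-0.11444)/0.60581 + 242.2 = 120.0033

c0=(201.17, 281.42) c1=(318.58, 259.73) c2=(317.17, 117.92) c3=(193.67, 120.00)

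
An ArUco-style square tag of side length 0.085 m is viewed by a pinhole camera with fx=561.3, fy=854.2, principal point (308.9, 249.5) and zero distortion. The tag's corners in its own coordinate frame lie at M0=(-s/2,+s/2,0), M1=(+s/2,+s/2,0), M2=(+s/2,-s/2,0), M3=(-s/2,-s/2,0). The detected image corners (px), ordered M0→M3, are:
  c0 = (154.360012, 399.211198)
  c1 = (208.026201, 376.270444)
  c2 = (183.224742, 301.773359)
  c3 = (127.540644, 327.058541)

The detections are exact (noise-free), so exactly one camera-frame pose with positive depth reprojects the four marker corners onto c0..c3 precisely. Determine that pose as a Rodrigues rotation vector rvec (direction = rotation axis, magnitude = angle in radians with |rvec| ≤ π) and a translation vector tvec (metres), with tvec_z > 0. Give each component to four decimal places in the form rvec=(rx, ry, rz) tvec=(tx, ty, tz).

rvec=(0.4575, 0.0937, -0.3190) tvec=(-0.1981, 0.0949, 0.7911)

Intrinsics K: fx=561.3, fy=854.2, cx=308.9, cy=249.5
Marker side s = 0.085 m; corners in marker frame (Z=0):
  M0 = (-0.0425, +0.0425, 0)
  M1 = (+0.0425, +0.0425, 0)
  M2 = (+0.0425, -0.0425, 0)
  M3 = (-0.0425, -0.0425, 0)
Detected image corners:
  c0 = (154.360012, 399.211198) px
  c1 = (208.026201, 376.270444) px
  c2 = (183.224742, 301.773359) px
  c3 = (127.540644, 327.058541) px
Planar DLT: solve 8×8 A·h = b for H (H[2,2]=1):
  H  [+608.97448 +392.87306 +168.34365]
  H  [-354.29192 +1048.44565 +352.00704]
  H  [-0.20201 +0.52956 +1.00000]
B = K⁻¹H; ‖b₁‖=1.264137, ‖b₂‖=1.264137; λ = 2/(‖b₁‖+‖b₂‖) = 0.791053, sign → tz>0 ⇒ λ=+0.791053
r₁ = λ·B[:,0] = (+0.94618,-0.28143,-0.15980); r₂ = λ·B[:,1] = (+0.32314,+0.84858,+0.41891)
r₃ = r₁×r₂ = (+0.01771,-0.44801,+0.89385); SVD([r₁ r₂ r₃]) → R = UVᵀ:
  R  [+0.94618 +0.32314 +0.01771]
  R  [-0.28143 +0.84858 -0.44801]
  R  [-0.15980 +0.41891 +0.89385]
t = (-0.19809, +0.09493, +0.79105) m
tr R = 2.688619; θ = arccos((tr R − 1)/2) = 0.565521 rad = 32.402°
axis k = ((R−Rᵀ)₃₂, (R−Rᵀ)₁₃, (R−Rᵀ)₂₁) / (2 sinθ) = (+0.808912, +0.165629, -0.564117)
rvec = θ·k = (+0.457457, +0.093667, -0.319020)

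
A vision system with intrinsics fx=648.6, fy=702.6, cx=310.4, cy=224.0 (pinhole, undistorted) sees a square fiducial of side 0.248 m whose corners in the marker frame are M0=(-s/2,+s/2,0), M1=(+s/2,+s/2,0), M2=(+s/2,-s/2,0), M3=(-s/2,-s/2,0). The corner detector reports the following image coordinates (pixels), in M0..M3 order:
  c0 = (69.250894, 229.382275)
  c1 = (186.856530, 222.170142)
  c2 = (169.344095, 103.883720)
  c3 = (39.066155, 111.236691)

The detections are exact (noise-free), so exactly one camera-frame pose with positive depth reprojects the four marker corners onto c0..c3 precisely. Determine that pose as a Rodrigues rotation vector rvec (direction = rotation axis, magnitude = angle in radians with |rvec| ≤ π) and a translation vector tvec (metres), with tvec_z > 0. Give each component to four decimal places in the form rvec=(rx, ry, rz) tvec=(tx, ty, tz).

Intrinsics K: fx=648.6, fy=702.6, cx=310.4, cy=224.0
Marker side s = 0.248 m; corners in marker frame (Z=0):
  M0 = (-0.1240, +0.1240, 0)
  M1 = (+0.1240, +0.1240, 0)
  M2 = (+0.1240, -0.1240, 0)
  M3 = (-0.1240, -0.1240, 0)
Detected image corners:
  c0 = (69.250894, 229.382275) px
  c1 = (186.856530, 222.170142) px
  c2 = (169.344095, 103.883720) px
  c3 = (39.066155, 111.236691) px
Planar DLT: solve 8×8 A·h = b for H (H[2,2]=1):
  H  [+500.83509 +143.52156 +116.88962]
  H  [-25.95863 +544.73844 +169.65203]
  H  [+0.02035 +0.40836 +1.00000]
B = K⁻¹H; ‖b₁‖=0.763946, ‖b₂‖=0.763946; λ = 2/(‖b₁‖+‖b₂‖) = 1.308993, sign → tz>0 ⇒ λ=+1.308993
r₁ = λ·B[:,0] = (+0.99803,-0.05686,+0.02664); r₂ = λ·B[:,1] = (+0.03384,+0.84447,+0.53454)
r₃ = r₁×r₂ = (-0.05289,-0.53258,+0.84472); SVD([r₁ r₂ r₃]) → R = UVᵀ:
  R  [+0.99803 +0.03384 -0.05289]
  R  [-0.05686 +0.84447 -0.53258]
  R  [+0.02664 +0.53454 +0.84472]
t = (-0.39054, -0.10125, +1.30899) m
tr R = 2.687218; θ = arccos((tr R − 1)/2) = 0.566827 rad = 32.477°
axis k = ((R−Rᵀ)₃₂, (R−Rᵀ)₁₃, (R−Rᵀ)₂₁) / (2 sinθ) = (+0.993672, -0.074057, -0.084453)
rvec = θ·k = (+0.563240, -0.041977, -0.047870)

rvec=(0.5632, -0.0420, -0.0479) tvec=(-0.3905, -0.1013, 1.3090)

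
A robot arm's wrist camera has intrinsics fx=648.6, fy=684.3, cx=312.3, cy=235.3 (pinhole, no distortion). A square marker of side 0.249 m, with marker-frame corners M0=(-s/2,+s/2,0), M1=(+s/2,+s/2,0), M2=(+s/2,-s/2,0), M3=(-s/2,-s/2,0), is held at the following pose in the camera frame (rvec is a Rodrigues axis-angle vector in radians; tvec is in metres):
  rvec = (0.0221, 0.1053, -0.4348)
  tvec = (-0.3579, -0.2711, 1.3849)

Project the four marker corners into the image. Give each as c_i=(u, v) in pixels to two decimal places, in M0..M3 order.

Intrinsics K: fx=648.6, fy=684.3, cx=312.3, cy=235.3
Marker side s = 0.249 m; corners in marker frame (Z=0):
  M0 = (-0.1245, +0.1245, 0)
  M1 = (+0.1245, +0.1245, 0)
  M2 = (+0.1245, -0.1245, 0)
  M3 = (-0.1245, -0.1245, 0)
rvec = (0.0221, 0.1053, -0.4348), |rvec| = θ = 0.44791 rad = 25.664°
Rodrigues: sinθ=0.43309, 1−cosθ=0.09865; R = I + sinθ·[k]× + (1−cosθ)·[k]×²:
    [+0.90159 +0.42155 +0.09709]
    [-0.41926 +0.90680 -0.04388]
    [-0.10654 -0.00114 +0.99431]
t = (-0.3579, -0.2711, 1.3849) m
M0: Pc = R·M0+t = (-0.41767, -0.10600, +1.39802); u = 648.6·(-0.41767)/1.39802 + 312.3 = 118.5279, v = 684.3·(-0.10600)/1.39802 + 235.3 = 183.4131
M1: Pc = R·M1+t = (-0.19317, -0.21040, +1.37149); u = 648.6·(-0.19317)/1.37149 + 312.3 = 220.9476, v = 684.3·(-0.21040)/1.37149 + 235.3 = 130.3214
M2: Pc = R·M2+t = (-0.29813, -0.43620, +1.37178); u = 648.6·(-0.29813)/1.37178 + 312.3 = 171.3368, v = 684.3·(-0.43620)/1.37178 + 235.3 = 17.7077
M3: Pc = R·M3+t = (-0.52263, -0.33180, +1.39831); u = 648.6·(-0.52263)/1.39831 + 312.3 = 69.8791, v = 684.3·(-0.33180)/1.39831 + 235.3 = 72.9250

c0=(118.53, 183.41) c1=(220.95, 130.32) c2=(171.34, 17.71) c3=(69.88, 72.92)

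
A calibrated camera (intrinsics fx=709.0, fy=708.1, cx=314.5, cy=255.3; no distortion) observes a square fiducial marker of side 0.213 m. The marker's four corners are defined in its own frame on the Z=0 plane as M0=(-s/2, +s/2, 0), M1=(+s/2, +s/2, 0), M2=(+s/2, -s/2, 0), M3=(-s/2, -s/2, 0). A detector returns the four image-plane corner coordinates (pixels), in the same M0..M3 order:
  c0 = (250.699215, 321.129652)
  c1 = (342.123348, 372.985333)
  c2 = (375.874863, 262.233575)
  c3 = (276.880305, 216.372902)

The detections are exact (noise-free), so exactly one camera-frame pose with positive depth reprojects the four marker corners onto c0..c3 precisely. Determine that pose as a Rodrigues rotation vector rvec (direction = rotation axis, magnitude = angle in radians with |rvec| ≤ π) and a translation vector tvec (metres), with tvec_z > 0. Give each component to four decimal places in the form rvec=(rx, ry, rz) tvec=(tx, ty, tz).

rvec=(0.2478, 0.5589, 0.3434) tvec=(-0.0096, 0.0681, 1.2567)

Intrinsics K: fx=709.0, fy=708.1, cx=314.5, cy=255.3
Marker side s = 0.213 m; corners in marker frame (Z=0):
  M0 = (-0.1065, +0.1065, 0)
  M1 = (+0.1065, +0.1065, 0)
  M2 = (+0.1065, -0.1065, 0)
  M3 = (-0.1065, -0.1065, 0)
Detected image corners:
  c0 = (250.699215, 321.129652) px
  c1 = (342.123348, 372.985333) px
  c2 = (375.874863, 262.233575) px
  c3 = (276.880305, 216.372902) px
Planar DLT: solve 8×8 A·h = b for H (H[2,2]=1):
  H  [+329.20615 -60.64993 +309.07809]
  H  [+119.32027 +580.00809 +293.66196]
  H  [-0.37671 +0.25474 +1.00000]
B = K⁻¹H; ‖b₁‖=0.795750, ‖b₂‖=0.795750; λ = 2/(‖b₁‖+‖b₂‖) = 1.256676, sign → tz>0 ⇒ λ=+1.256676
r₁ = λ·B[:,0] = (+0.79350,+0.38244,-0.47340); r₂ = λ·B[:,1] = (-0.24950,+0.91393,+0.32012)
r₃ = r₁×r₂ = (+0.55508,-0.13590,+0.82062); SVD([r₁ r₂ r₃]) → R = UVᵀ:
  R  [+0.79350 -0.24950 +0.55508]
  R  [+0.38244 +0.91393 -0.13590]
  R  [-0.47340 +0.32012 +0.82062]
t = (-0.00961, +0.06808, +1.25668) m
tr R = 2.528047; θ = arccos((tr R − 1)/2) = 0.701270 rad = 40.180°
axis k = ((R−Rᵀ)₃₂, (R−Rᵀ)₁₃, (R−Rᵀ)₂₁) / (2 sinθ) = (+0.353406, +0.797036, +0.489733)
rvec = θ·k = (+0.247833, +0.558937, +0.343435)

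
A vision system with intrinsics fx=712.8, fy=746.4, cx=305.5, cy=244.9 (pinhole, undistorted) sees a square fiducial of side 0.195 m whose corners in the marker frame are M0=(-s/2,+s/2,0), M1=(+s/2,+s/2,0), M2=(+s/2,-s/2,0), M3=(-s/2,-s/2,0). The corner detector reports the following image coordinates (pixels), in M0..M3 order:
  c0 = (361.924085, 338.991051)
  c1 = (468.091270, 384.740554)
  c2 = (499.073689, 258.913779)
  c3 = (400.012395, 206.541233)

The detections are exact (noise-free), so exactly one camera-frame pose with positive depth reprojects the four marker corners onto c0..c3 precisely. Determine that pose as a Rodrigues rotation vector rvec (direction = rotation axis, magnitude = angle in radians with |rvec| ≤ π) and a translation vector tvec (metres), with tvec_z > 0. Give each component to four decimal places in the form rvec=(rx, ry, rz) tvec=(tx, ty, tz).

Intrinsics K: fx=712.8, fy=746.4, cx=305.5, cy=244.9
Marker side s = 0.195 m; corners in marker frame (Z=0):
  M0 = (-0.0975, +0.0975, 0)
  M1 = (+0.0975, +0.0975, 0)
  M2 = (+0.0975, -0.0975, 0)
  M3 = (-0.0975, -0.0975, 0)
Detected image corners:
  c0 = (361.924085, 338.991051) px
  c1 = (468.091270, 384.740554) px
  c2 = (499.073689, 258.913779) px
  c3 = (400.012395, 206.541233) px
Planar DLT: solve 8×8 A·h = b for H (H[2,2]=1):
  H  [+678.31840 -278.65918 +434.43825]
  H  [+356.87588 +591.38835 +296.65235]
  H  [+0.35281 -0.23638 +1.00000]
B = K⁻¹H; ‖b₁‖=0.946810, ‖b₂‖=0.946810; λ = 2/(‖b₁‖+‖b₂‖) = 1.056178, sign → tz>0 ⇒ λ=+1.056178
r₁ = λ·B[:,0] = (+0.84538,+0.38273,+0.37263); r₂ = λ·B[:,1] = (-0.30590,+0.91875,-0.24966)
r₃ = r₁×r₂ = (-0.43791,+0.09707,+0.89376); SVD([r₁ r₂ r₃]) → R = UVᵀ:
  R  [+0.84538 -0.30590 -0.43791]
  R  [+0.38273 +0.91875 +0.09707]
  R  [+0.37263 -0.24966 +0.89376]
t = (+0.19105, +0.07323, +1.05618) m
tr R = 2.657892; θ = arccos((tr R − 1)/2) = 0.593576 rad = 34.009°
axis k = ((R−Rᵀ)₃₂, (R−Rᵀ)₁₃, (R−Rᵀ)₂₁) / (2 sinθ) = (-0.309953, -0.724562, +0.615580)
rvec = θ·k = (-0.183981, -0.430083, +0.365393)

rvec=(-0.1840, -0.4301, 0.3654) tvec=(0.1911, 0.0732, 1.0562)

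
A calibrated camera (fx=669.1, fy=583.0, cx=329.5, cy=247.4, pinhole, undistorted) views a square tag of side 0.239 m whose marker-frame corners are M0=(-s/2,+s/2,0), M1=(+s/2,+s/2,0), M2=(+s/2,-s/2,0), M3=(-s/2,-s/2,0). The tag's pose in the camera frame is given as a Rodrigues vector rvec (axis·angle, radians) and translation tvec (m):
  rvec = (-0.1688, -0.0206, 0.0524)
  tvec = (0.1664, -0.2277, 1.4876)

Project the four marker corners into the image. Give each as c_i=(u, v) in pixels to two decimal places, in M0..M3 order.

c0=(348.25, 201.06) c1=(456.86, 206.29) c2=(458.80, 116.52) c3=(353.10, 111.20)

Intrinsics K: fx=669.1, fy=583.0, cx=329.5, cy=247.4
Marker side s = 0.239 m; corners in marker frame (Z=0):
  M0 = (-0.1195, +0.1195, 0)
  M1 = (+0.1195, +0.1195, 0)
  M2 = (+0.1195, -0.1195, 0)
  M3 = (-0.1195, -0.1195, 0)
rvec = (-0.1688, -0.0206, 0.0524), |rvec| = θ = 0.17794 rad = 10.195°
Rodrigues: sinθ=0.17701, 1−cosθ=0.01579; R = I + sinθ·[k]× + (1−cosθ)·[k]×²:
    [+0.99842 -0.05039 -0.02490]
    [+0.05386 +0.98442 +0.16737]
    [+0.01608 -0.16845 +0.98558]
t = (0.1664, -0.2277, 1.4876) m
M0: Pc = R·M0+t = (+0.04107, -0.11650, +1.46555); u = 669.1·(+0.04107)/1.46555 + 329.5 = 348.2494, v = 583.0·(-0.11650)/1.46555 + 247.4 = 201.0569
M1: Pc = R·M1+t = (+0.27969, -0.10363, +1.46939); u = 669.1·(+0.27969)/1.46939 + 329.5 = 456.8590, v = 583.0·(-0.10363)/1.46939 + 247.4 = 206.2852
M2: Pc = R·M2+t = (+0.29173, -0.33890, +1.50965); u = 669.1·(+0.29173)/1.50965 + 329.5 = 458.8003, v = 583.0·(-0.33890)/1.50965 + 247.4 = 116.5220
M3: Pc = R·M3+t = (+0.05311, -0.35177, +1.50581); u = 669.1·(+0.05311)/1.50581 + 329.5 = 353.0994, v = 583.0·(-0.35177)/1.50581 + 247.4 = 111.2044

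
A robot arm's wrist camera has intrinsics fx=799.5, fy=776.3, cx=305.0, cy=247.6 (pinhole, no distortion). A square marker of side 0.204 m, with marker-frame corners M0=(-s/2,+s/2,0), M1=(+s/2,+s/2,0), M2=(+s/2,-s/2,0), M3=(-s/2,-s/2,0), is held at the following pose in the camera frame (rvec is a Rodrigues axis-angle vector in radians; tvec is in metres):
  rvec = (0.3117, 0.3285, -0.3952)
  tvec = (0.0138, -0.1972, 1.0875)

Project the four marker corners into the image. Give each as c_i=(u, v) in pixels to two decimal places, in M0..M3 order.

c0=(282.63, 196.99) c1=(413.54, 145.92) c2=(351.53, 5.93) c3=(219.27, 68.75)

Intrinsics K: fx=799.5, fy=776.3, cx=305.0, cy=247.6
Marker side s = 0.204 m; corners in marker frame (Z=0):
  M0 = (-0.1020, +0.1020, 0)
  M1 = (+0.1020, +0.1020, 0)
  M2 = (+0.1020, -0.1020, 0)
  M3 = (-0.1020, -0.1020, 0)
rvec = (0.3117, 0.3285, -0.3952), |rvec| = θ = 0.60104 rad = 34.437°
Rodrigues: sinθ=0.56550, 1−cosθ=0.17525; R = I + sinθ·[k]× + (1−cosθ)·[k]×²:
    [+0.87188 +0.42151 +0.24932]
    [-0.32216 +0.87710 -0.35625]
    [-0.36884 +0.23029 +0.90052]
t = (0.0138, -0.1972, 1.0875) m
M0: Pc = R·M0+t = (-0.03214, -0.07488, +1.14861); u = 799.5·(-0.03214)/1.14861 + 305.0 = 282.6299, v = 776.3·(-0.07488)/1.14861 + 247.6 = 196.9943
M1: Pc = R·M1+t = (+0.14573, -0.14060, +1.07337); u = 799.5·(+0.14573)/1.07337 + 305.0 = 413.5437, v = 776.3·(-0.14060)/1.07337 + 247.6 = 145.9156
M2: Pc = R·M2+t = (+0.05974, -0.31952, +1.02639); u = 799.5·(+0.05974)/1.02639 + 305.0 = 351.5327, v = 776.3·(-0.31952)/1.02639 + 247.6 = 5.9310
M3: Pc = R·M3+t = (-0.11813, -0.25380, +1.10163); u = 799.5·(-0.11813)/1.10163 + 305.0 = 219.2715, v = 776.3·(-0.25380)/1.10163 + 247.6 = 68.7490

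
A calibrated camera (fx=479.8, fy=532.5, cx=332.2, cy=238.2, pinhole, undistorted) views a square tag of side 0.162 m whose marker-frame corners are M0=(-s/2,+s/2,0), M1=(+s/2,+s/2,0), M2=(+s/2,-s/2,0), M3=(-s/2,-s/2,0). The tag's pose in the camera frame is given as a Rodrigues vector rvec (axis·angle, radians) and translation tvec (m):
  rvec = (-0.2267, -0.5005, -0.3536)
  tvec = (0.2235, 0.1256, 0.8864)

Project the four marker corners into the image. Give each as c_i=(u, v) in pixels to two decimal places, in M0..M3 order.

c0=(440.32, 379.66) c1=(500.09, 341.26) c2=(464.63, 254.83) c3=(402.90, 284.07)

Intrinsics K: fx=479.8, fy=532.5, cx=332.2, cy=238.2
Marker side s = 0.162 m; corners in marker frame (Z=0):
  M0 = (-0.0810, +0.0810, 0)
  M1 = (+0.0810, +0.0810, 0)
  M2 = (+0.0810, -0.0810, 0)
  M3 = (-0.0810, -0.0810, 0)
rvec = (-0.2267, -0.5005, -0.3536), |rvec| = θ = 0.65340 rad = 37.437°
Rodrigues: sinθ=0.60789, 1−cosθ=0.20598; R = I + sinθ·[k]× + (1−cosθ)·[k]×²:
    [+0.81882 +0.38371 -0.42697]
    [-0.27423 +0.91488 +0.29629]
    [+0.50431 -0.12553 +0.85435]
t = (0.2235, 0.1256, 0.8864) m
M0: Pc = R·M0+t = (+0.18826, +0.22192, +0.83538); u = 479.8·(+0.18826)/0.83538 + 332.2 = 440.3246, v = 532.5·(+0.22192)/0.83538 + 238.2 = 379.6577
M1: Pc = R·M1+t = (+0.32091, +0.17749, +0.91708); u = 479.8·(+0.32091)/0.91708 + 332.2 = 500.0915, v = 532.5·(+0.17749)/0.91708 + 238.2 = 341.2605
M2: Pc = R·M2+t = (+0.25874, +0.02928, +0.93742); u = 479.8·(+0.25874)/0.93742 + 332.2 = 464.6332, v = 532.5·(+0.02928)/0.93742 + 238.2 = 254.8337
M3: Pc = R·M3+t = (+0.12609, +0.07371, +0.85572); u = 479.8·(+0.12609)/0.85572 + 332.2 = 402.9012, v = 532.5·(+0.07371)/0.85572 + 238.2 = 284.0669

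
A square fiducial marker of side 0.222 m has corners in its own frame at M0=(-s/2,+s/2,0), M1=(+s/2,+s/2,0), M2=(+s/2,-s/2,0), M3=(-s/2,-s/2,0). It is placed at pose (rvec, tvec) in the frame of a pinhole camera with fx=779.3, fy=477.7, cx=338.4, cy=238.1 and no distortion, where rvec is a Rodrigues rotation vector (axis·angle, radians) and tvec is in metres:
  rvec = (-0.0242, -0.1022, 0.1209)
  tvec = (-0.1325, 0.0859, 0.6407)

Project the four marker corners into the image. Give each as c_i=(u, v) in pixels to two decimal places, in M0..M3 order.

Intrinsics K: fx=779.3, fy=477.7, cx=338.4, cy=238.1
Marker side s = 0.222 m; corners in marker frame (Z=0):
  M0 = (-0.1110, +0.1110, 0)
  M1 = (+0.1110, +0.1110, 0)
  M2 = (+0.1110, -0.1110, 0)
  M3 = (-0.1110, -0.1110, 0)
rvec = (-0.0242, -0.1022, 0.1209), |rvec| = θ = 0.16015 rad = 9.176°
Rodrigues: sinθ=0.15946, 1−cosθ=0.01280; R = I + sinθ·[k]× + (1−cosθ)·[k]×²:
    [+0.98750 -0.11915 -0.10322]
    [+0.12162 +0.99242 +0.01793]
    [+0.10030 -0.03026 +0.99450]
t = (-0.1325, 0.0859, 0.6407) m
M0: Pc = R·M0+t = (-0.25534, +0.18256, +0.62621); u = 779.3·(-0.25534)/0.62621 + 338.4 = 20.6383, v = 477.7·(+0.18256)/0.62621 + 238.1 = 377.3641
M1: Pc = R·M1+t = (-0.03611, +0.20956, +0.64847); u = 779.3·(-0.03611)/0.64847 + 338.4 = 295.0007, v = 477.7·(+0.20956)/0.64847 + 238.1 = 392.4710
M2: Pc = R·M2+t = (-0.00966, -0.01076, +0.65519); u = 779.3·(-0.00966)/0.65519 + 338.4 = 326.9074, v = 477.7·(-0.01076)/0.65519 + 238.1 = 230.2560
M3: Pc = R·M3+t = (-0.22889, -0.03776, +0.63293); u = 779.3·(-0.22889)/0.63293 + 338.4 = 56.5797, v = 477.7·(-0.03776)/0.63293 + 238.1 = 209.6024

c0=(20.64, 377.36) c1=(295.00, 392.47) c2=(326.91, 230.26) c3=(56.58, 209.60)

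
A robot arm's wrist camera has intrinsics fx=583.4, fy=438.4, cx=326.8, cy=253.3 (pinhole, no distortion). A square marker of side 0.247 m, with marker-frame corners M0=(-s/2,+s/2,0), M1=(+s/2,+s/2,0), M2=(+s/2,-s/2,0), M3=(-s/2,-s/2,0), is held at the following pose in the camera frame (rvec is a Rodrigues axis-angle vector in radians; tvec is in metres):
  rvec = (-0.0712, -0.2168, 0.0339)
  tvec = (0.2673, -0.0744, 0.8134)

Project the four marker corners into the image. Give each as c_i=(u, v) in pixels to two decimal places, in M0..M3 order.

c0=(434.47, 277.88) c1=(596.96, 281.70) c2=(595.52, 153.94) c3=(436.68, 141.73)

Intrinsics K: fx=583.4, fy=438.4, cx=326.8, cy=253.3
Marker side s = 0.247 m; corners in marker frame (Z=0):
  M0 = (-0.1235, +0.1235, 0)
  M1 = (+0.1235, +0.1235, 0)
  M2 = (+0.1235, -0.1235, 0)
  M3 = (-0.1235, -0.1235, 0)
rvec = (-0.0712, -0.2168, 0.0339), |rvec| = θ = 0.23070 rad = 13.218°
Rodrigues: sinθ=0.22866, 1−cosθ=0.02649; R = I + sinθ·[k]× + (1−cosθ)·[k]×²:
    [+0.97603 -0.02592 -0.21608]
    [+0.04128 +0.99690 +0.06691]
    [+0.21368 -0.07423 +0.97408]
t = (0.2673, -0.0744, 0.8134) m
M0: Pc = R·M0+t = (+0.14356, +0.04362, +0.77784); u = 583.4·(+0.14356)/0.77784 + 326.8 = 434.4729, v = 438.4·(+0.04362)/0.77784 + 253.3 = 277.8842
M1: Pc = R·M1+t = (+0.38464, +0.05382, +0.83062); u = 583.4·(+0.38464)/0.83062 + 326.8 = 596.9571, v = 438.4·(+0.05382)/0.83062 + 253.3 = 281.7041
M2: Pc = R·M2+t = (+0.39104, -0.19242, +0.84896); u = 583.4·(+0.39104)/0.84896 + 326.8 = 595.5216, v = 438.4·(-0.19242)/0.84896 + 253.3 = 153.9351
M3: Pc = R·M3+t = (+0.14996, -0.20262, +0.79618); u = 583.4·(+0.14996)/0.79618 + 326.8 = 436.6840, v = 438.4·(-0.20262)/0.79618 + 253.3 = 141.7332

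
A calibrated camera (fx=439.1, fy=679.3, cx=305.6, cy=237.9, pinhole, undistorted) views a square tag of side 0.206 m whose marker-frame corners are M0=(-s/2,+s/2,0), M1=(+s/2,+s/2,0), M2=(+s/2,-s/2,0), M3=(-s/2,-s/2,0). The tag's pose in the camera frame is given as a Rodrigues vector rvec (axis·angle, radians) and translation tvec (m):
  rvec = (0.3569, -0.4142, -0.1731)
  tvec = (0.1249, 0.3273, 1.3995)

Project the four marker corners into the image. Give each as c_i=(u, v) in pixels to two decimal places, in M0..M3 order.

Intrinsics K: fx=439.1, fy=679.3, cx=305.6, cy=237.9
Marker side s = 0.206 m; corners in marker frame (Z=0):
  M0 = (-0.1030, +0.1030, 0)
  M1 = (+0.1030, +0.1030, 0)
  M2 = (+0.1030, -0.1030, 0)
  M3 = (-0.1030, -0.1030, 0)
rvec = (0.3569, -0.4142, -0.1731), |rvec| = θ = 0.57350 rad = 32.859°
Rodrigues: sinθ=0.54258, 1−cosθ=0.15999; R = I + sinθ·[k]× + (1−cosθ)·[k]×²:
    [+0.90197 +0.09186 -0.42192]
    [-0.23568 +0.92346 -0.30278]
    [+0.36181 +0.37253 +0.85458]
t = (0.1249, 0.3273, 1.3995) m
M0: Pc = R·M0+t = (+0.04146, +0.44669, +1.40060); u = 439.1·(+0.04146)/1.40060 + 305.6 = 318.5975, v = 679.3·(+0.44669)/1.40060 + 237.9 = 454.5475
M1: Pc = R·M1+t = (+0.22726, +0.39814, +1.47514); u = 439.1·(+0.22726)/1.47514 + 305.6 = 373.2490, v = 679.3·(+0.39814)/1.47514 + 237.9 = 421.2441
M2: Pc = R·M2+t = (+0.20834, +0.20791, +1.39840); u = 439.1·(+0.20834)/1.39840 + 305.6 = 371.0198, v = 679.3·(+0.20791)/1.39840 + 237.9 = 338.8960
M3: Pc = R·M3+t = (+0.02254, +0.25646, +1.32386); u = 439.1·(+0.02254)/1.32386 + 305.6 = 313.0748, v = 679.3·(+0.25646)/1.32386 + 237.9 = 369.4937

c0=(318.60, 454.55) c1=(373.25, 421.24) c2=(371.02, 338.90) c3=(313.07, 369.49)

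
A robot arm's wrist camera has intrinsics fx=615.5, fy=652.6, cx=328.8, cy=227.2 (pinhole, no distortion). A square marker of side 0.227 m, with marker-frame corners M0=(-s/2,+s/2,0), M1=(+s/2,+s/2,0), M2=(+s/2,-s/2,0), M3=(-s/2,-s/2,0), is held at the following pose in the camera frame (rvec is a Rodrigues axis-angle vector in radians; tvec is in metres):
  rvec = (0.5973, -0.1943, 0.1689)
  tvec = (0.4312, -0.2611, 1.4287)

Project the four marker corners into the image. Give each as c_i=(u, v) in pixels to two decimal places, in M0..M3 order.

Intrinsics K: fx=615.5, fy=652.6, cx=328.8, cy=227.2
Marker side s = 0.227 m; corners in marker frame (Z=0):
  M0 = (-0.1135, +0.1135, 0)
  M1 = (+0.1135, +0.1135, 0)
  M2 = (+0.1135, -0.1135, 0)
  M3 = (-0.1135, -0.1135, 0)
rvec = (0.5973, -0.1943, 0.1689), |rvec| = θ = 0.65042 rad = 37.266°
Rodrigues: sinθ=0.60552, 1−cosθ=0.20417; R = I + sinθ·[k]× + (1−cosθ)·[k]×²:
    [+0.96801 -0.21325 -0.13220]
    [+0.10123 +0.81405 -0.57191]
    [+0.22958 +0.54023 +0.80960]
t = (0.4312, -0.2611, 1.4287) m
M0: Pc = R·M0+t = (+0.29713, -0.18020, +1.46396); u = 615.5·(+0.29713)/1.46396 + 328.8 = 453.7225, v = 652.6·(-0.18020)/1.46396 + 227.2 = 146.8731
M1: Pc = R·M1+t = (+0.51687, -0.15722, +1.51607); u = 615.5·(+0.51687)/1.51607 + 328.8 = 538.6386, v = 652.6·(-0.15722)/1.51607 + 227.2 = 159.5258
M2: Pc = R·M2+t = (+0.56527, -0.34200, +1.39344); u = 615.5·(+0.56527)/1.39344 + 328.8 = 578.4882, v = 652.6·(-0.34200)/1.39344 + 227.2 = 67.0264
M3: Pc = R·M3+t = (+0.34553, -0.36498, +1.34133); u = 615.5·(+0.34553)/1.34133 + 328.8 = 487.3568, v = 652.6·(-0.36498)/1.34133 + 227.2 = 49.6231

c0=(453.72, 146.87) c1=(538.64, 159.53) c2=(578.49, 67.03) c3=(487.36, 49.62)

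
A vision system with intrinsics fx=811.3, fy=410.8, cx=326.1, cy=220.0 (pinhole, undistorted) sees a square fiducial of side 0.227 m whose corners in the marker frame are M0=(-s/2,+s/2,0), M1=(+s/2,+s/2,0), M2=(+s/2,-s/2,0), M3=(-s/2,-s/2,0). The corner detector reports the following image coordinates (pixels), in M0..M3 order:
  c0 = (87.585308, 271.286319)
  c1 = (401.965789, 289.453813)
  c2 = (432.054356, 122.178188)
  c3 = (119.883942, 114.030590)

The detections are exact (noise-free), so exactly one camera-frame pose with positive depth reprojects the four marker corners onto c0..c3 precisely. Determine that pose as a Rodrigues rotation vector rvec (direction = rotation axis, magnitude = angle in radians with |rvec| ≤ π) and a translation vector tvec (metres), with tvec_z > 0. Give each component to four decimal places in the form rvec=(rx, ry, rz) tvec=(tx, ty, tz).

Intrinsics K: fx=811.3, fy=410.8, cx=326.1, cy=220.0
Marker side s = 0.227 m; corners in marker frame (Z=0):
  M0 = (-0.1135, +0.1135, 0)
  M1 = (+0.1135, +0.1135, 0)
  M2 = (+0.1135, -0.1135, 0)
  M3 = (-0.1135, -0.1135, 0)
Detected image corners:
  c0 = (87.585308, 271.286319) px
  c1 = (401.965789, 289.453813) px
  c2 = (432.054356, 122.178188) px
  c3 = (119.883942, 114.030590) px
Planar DLT: solve 8×8 A·h = b for H (H[2,2]=1):
  H  [+1310.42625 -152.58754 +255.72148]
  H  [+4.55263 +702.66139 +198.50628]
  H  [-0.26735 -0.05770 +1.00000]
B = K⁻¹H; ‖b₁‖=1.750111, ‖b₂‖=1.750111; λ = 2/(‖b₁‖+‖b₂‖) = 0.571392, sign → tz>0 ⇒ λ=+0.571392
r₁ = λ·B[:,0] = (+0.98432,+0.08814,-0.15276); r₂ = λ·B[:,1] = (-0.09421,+0.99501,-0.03297)
r₃ = r₁×r₂ = (+0.14909,+0.04684,+0.98771); SVD([r₁ r₂ r₃]) → R = UVᵀ:
  R  [+0.98432 -0.09421 +0.14909]
  R  [+0.08814 +0.99501 +0.04684]
  R  [-0.15276 -0.03297 +0.98771]
t = (-0.04957, -0.02990, +0.57139) m
tr R = 2.967044; θ = arccos((tr R − 1)/2) = 0.181788 rad = 10.416°
axis k = ((R−Rᵀ)₃₂, (R−Rᵀ)₁₃, (R−Rᵀ)₂₁) / (2 sinθ) = (-0.220734, +0.834819, +0.504335)
rvec = θ·k = (-0.040127, +0.151760, +0.091682)

rvec=(-0.0401, 0.1518, 0.0917) tvec=(-0.0496, -0.0299, 0.5714)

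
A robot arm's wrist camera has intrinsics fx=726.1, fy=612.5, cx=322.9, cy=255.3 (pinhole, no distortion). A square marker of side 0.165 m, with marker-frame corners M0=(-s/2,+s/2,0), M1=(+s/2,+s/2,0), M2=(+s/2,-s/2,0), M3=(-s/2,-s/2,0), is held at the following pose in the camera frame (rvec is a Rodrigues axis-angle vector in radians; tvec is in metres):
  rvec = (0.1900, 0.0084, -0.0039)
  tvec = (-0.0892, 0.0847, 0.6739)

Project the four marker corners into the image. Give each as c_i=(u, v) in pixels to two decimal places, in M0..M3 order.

Intrinsics K: fx=726.1, fy=612.5, cx=322.9, cy=255.3
Marker side s = 0.165 m; corners in marker frame (Z=0):
  M0 = (-0.0825, +0.0825, 0)
  M1 = (+0.0825, +0.0825, 0)
  M2 = (+0.0825, -0.0825, 0)
  M3 = (-0.0825, -0.0825, 0)
rvec = (0.1900, 0.0084, -0.0039), |rvec| = θ = 0.19023 rad = 10.899°
Rodrigues: sinθ=0.18908, 1−cosθ=0.01804; R = I + sinθ·[k]× + (1−cosθ)·[k]×²:
    [+0.99996 +0.00467 +0.00798]
    [-0.00308 +0.98200 -0.18887]
    [-0.00872 +0.18884 +0.98197]
t = (-0.0892, 0.0847, 0.6739) m
M0: Pc = R·M0+t = (-0.17131, +0.16597, +0.69020); u = 726.1·(-0.17131)/0.69020 + 322.9 = 142.6781, v = 612.5·(+0.16597)/0.69020 + 255.3 = 402.5851
M1: Pc = R·M1+t = (-0.00632, +0.16546, +0.68876); u = 726.1·(-0.00632)/0.68876 + 322.9 = 316.2394, v = 612.5·(+0.16546)/0.68876 + 255.3 = 402.4406
M2: Pc = R·M2+t = (-0.00709, +0.00343, +0.65760); u = 726.1·(-0.00709)/0.65760 + 322.9 = 315.0726, v = 612.5·(+0.00343)/0.65760 + 255.3 = 258.4958
M3: Pc = R·M3+t = (-0.17208, +0.00394, +0.65904); u = 726.1·(-0.17208)/0.65904 + 322.9 = 133.3080, v = 612.5·(+0.00394)/0.65904 + 255.3 = 258.9612

c0=(142.68, 402.59) c1=(316.24, 402.44) c2=(315.07, 258.50) c3=(133.31, 258.96)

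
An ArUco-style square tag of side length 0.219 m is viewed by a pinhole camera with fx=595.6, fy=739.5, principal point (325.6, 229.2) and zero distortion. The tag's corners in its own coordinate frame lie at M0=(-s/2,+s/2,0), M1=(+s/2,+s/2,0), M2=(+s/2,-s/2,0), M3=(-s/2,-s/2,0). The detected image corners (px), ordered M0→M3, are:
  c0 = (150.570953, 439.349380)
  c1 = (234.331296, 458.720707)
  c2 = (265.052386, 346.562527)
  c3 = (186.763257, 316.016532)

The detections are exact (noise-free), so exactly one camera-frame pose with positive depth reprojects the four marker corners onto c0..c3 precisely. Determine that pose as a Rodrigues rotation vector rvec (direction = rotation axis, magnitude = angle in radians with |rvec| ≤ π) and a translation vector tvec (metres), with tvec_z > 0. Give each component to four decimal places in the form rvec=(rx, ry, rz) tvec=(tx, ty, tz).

rvec=(-0.0453, -0.6900, 0.3615) tvec=(-0.2568, 0.2913, 1.3396)

Intrinsics K: fx=595.6, fy=739.5, cx=325.6, cy=229.2
Marker side s = 0.219 m; corners in marker frame (Z=0):
  M0 = (-0.1095, +0.1095, 0)
  M1 = (+0.1095, +0.1095, 0)
  M2 = (+0.1095, -0.1095, 0)
  M3 = (-0.1095, -0.1095, 0)
Detected image corners:
  c0 = (150.570953, 439.349380) px
  c1 = (234.331296, 458.720707) px
  c2 = (265.052386, 346.562527) px
  c3 = (186.763257, 316.016532) px
Planar DLT: solve 8×8 A·h = b for H (H[2,2]=1):
  H  [+465.73821 -177.03099 +211.43171]
  H  [+293.21849 +489.94859 +390.02192]
  H  [+0.45858 -0.11898 +1.00000]
B = K⁻¹H; ‖b₁‖=0.746492, ‖b₂‖=0.746492; λ = 2/(‖b₁‖+‖b₂‖) = 1.339598, sign → tz>0 ⇒ λ=+1.339598
r₁ = λ·B[:,0] = (+0.71169,+0.34076,+0.61431); r₂ = λ·B[:,1] = (-0.31104,+0.93694,-0.15938)
r₃ = r₁×r₂ = (-0.62988,-0.07764,+0.77280); SVD([r₁ r₂ r₃]) → R = UVᵀ:
  R  [+0.71169 -0.31104 -0.62988]
  R  [+0.34076 +0.93694 -0.07764]
  R  [+0.61431 -0.15938 +0.77280]
t = (-0.25678, +0.29133, +1.33960) m
tr R = 2.421428; θ = arccos((tr R − 1)/2) = 0.780283 rad = 44.707°
axis k = ((R−Rᵀ)₃₂, (R−Rᵀ)₁₃, (R−Rᵀ)₂₁) / (2 sinθ) = (-0.058098, -0.884311, +0.463270)
rvec = θ·k = (-0.045333, -0.690013, +0.361482)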